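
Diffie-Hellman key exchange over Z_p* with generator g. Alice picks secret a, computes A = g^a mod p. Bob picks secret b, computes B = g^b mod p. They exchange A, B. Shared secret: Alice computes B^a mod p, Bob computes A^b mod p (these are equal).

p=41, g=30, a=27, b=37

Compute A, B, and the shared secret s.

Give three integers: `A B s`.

Answer: 35 28 26

Derivation:
A = 30^27 mod 41  (bits of 27 = 11011)
  bit 0 = 1: r = r^2 * 30 mod 41 = 1^2 * 30 = 1*30 = 30
  bit 1 = 1: r = r^2 * 30 mod 41 = 30^2 * 30 = 39*30 = 22
  bit 2 = 0: r = r^2 mod 41 = 22^2 = 33
  bit 3 = 1: r = r^2 * 30 mod 41 = 33^2 * 30 = 23*30 = 34
  bit 4 = 1: r = r^2 * 30 mod 41 = 34^2 * 30 = 8*30 = 35
  -> A = 35
B = 30^37 mod 41  (bits of 37 = 100101)
  bit 0 = 1: r = r^2 * 30 mod 41 = 1^2 * 30 = 1*30 = 30
  bit 1 = 0: r = r^2 mod 41 = 30^2 = 39
  bit 2 = 0: r = r^2 mod 41 = 39^2 = 4
  bit 3 = 1: r = r^2 * 30 mod 41 = 4^2 * 30 = 16*30 = 29
  bit 4 = 0: r = r^2 mod 41 = 29^2 = 21
  bit 5 = 1: r = r^2 * 30 mod 41 = 21^2 * 30 = 31*30 = 28
  -> B = 28
s = B^a = 28^27 mod 41  (bits of 27 = 11011)
  bit 0 = 1: r = r^2 * 28 mod 41 = 1^2 * 28 = 1*28 = 28
  bit 1 = 1: r = r^2 * 28 mod 41 = 28^2 * 28 = 5*28 = 17
  bit 2 = 0: r = r^2 mod 41 = 17^2 = 2
  bit 3 = 1: r = r^2 * 28 mod 41 = 2^2 * 28 = 4*28 = 30
  bit 4 = 1: r = r^2 * 28 mod 41 = 30^2 * 28 = 39*28 = 26
  -> s = B^a = 26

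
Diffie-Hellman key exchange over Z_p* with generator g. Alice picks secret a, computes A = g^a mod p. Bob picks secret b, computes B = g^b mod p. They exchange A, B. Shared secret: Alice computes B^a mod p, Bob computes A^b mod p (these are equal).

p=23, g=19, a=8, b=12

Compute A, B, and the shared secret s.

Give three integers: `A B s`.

A = 19^8 mod 23  (bits of 8 = 1000)
  bit 0 = 1: r = r^2 * 19 mod 23 = 1^2 * 19 = 1*19 = 19
  bit 1 = 0: r = r^2 mod 23 = 19^2 = 16
  bit 2 = 0: r = r^2 mod 23 = 16^2 = 3
  bit 3 = 0: r = r^2 mod 23 = 3^2 = 9
  -> A = 9
B = 19^12 mod 23  (bits of 12 = 1100)
  bit 0 = 1: r = r^2 * 19 mod 23 = 1^2 * 19 = 1*19 = 19
  bit 1 = 1: r = r^2 * 19 mod 23 = 19^2 * 19 = 16*19 = 5
  bit 2 = 0: r = r^2 mod 23 = 5^2 = 2
  bit 3 = 0: r = r^2 mod 23 = 2^2 = 4
  -> B = 4
s = B^a = 4^8 mod 23  (bits of 8 = 1000)
  bit 0 = 1: r = r^2 * 4 mod 23 = 1^2 * 4 = 1*4 = 4
  bit 1 = 0: r = r^2 mod 23 = 4^2 = 16
  bit 2 = 0: r = r^2 mod 23 = 16^2 = 3
  bit 3 = 0: r = r^2 mod 23 = 3^2 = 9
  -> s = B^a = 9

Answer: 9 4 9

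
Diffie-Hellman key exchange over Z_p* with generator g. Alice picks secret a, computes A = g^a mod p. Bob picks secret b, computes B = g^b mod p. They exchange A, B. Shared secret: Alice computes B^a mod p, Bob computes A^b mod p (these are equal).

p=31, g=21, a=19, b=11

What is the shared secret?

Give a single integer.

A = 21^19 mod 31  (bits of 19 = 10011)
  bit 0 = 1: r = r^2 * 21 mod 31 = 1^2 * 21 = 1*21 = 21
  bit 1 = 0: r = r^2 mod 31 = 21^2 = 7
  bit 2 = 0: r = r^2 mod 31 = 7^2 = 18
  bit 3 = 1: r = r^2 * 21 mod 31 = 18^2 * 21 = 14*21 = 15
  bit 4 = 1: r = r^2 * 21 mod 31 = 15^2 * 21 = 8*21 = 13
  -> A = 13
B = 21^11 mod 31  (bits of 11 = 1011)
  bit 0 = 1: r = r^2 * 21 mod 31 = 1^2 * 21 = 1*21 = 21
  bit 1 = 0: r = r^2 mod 31 = 21^2 = 7
  bit 2 = 1: r = r^2 * 21 mod 31 = 7^2 * 21 = 18*21 = 6
  bit 3 = 1: r = r^2 * 21 mod 31 = 6^2 * 21 = 5*21 = 12
  -> B = 12
s = B^a = 12^19 mod 31  (bits of 19 = 10011)
  bit 0 = 1: r = r^2 * 12 mod 31 = 1^2 * 12 = 1*12 = 12
  bit 1 = 0: r = r^2 mod 31 = 12^2 = 20
  bit 2 = 0: r = r^2 mod 31 = 20^2 = 28
  bit 3 = 1: r = r^2 * 12 mod 31 = 28^2 * 12 = 9*12 = 15
  bit 4 = 1: r = r^2 * 12 mod 31 = 15^2 * 12 = 8*12 = 3
  -> s = B^a = 3

Answer: 3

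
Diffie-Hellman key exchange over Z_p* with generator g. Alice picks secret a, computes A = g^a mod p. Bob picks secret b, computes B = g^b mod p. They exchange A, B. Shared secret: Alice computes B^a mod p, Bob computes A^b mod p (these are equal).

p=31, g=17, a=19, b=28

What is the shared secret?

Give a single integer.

Answer: 19

Derivation:
A = 17^19 mod 31  (bits of 19 = 10011)
  bit 0 = 1: r = r^2 * 17 mod 31 = 1^2 * 17 = 1*17 = 17
  bit 1 = 0: r = r^2 mod 31 = 17^2 = 10
  bit 2 = 0: r = r^2 mod 31 = 10^2 = 7
  bit 3 = 1: r = r^2 * 17 mod 31 = 7^2 * 17 = 18*17 = 27
  bit 4 = 1: r = r^2 * 17 mod 31 = 27^2 * 17 = 16*17 = 24
  -> A = 24
B = 17^28 mod 31  (bits of 28 = 11100)
  bit 0 = 1: r = r^2 * 17 mod 31 = 1^2 * 17 = 1*17 = 17
  bit 1 = 1: r = r^2 * 17 mod 31 = 17^2 * 17 = 10*17 = 15
  bit 2 = 1: r = r^2 * 17 mod 31 = 15^2 * 17 = 8*17 = 12
  bit 3 = 0: r = r^2 mod 31 = 12^2 = 20
  bit 4 = 0: r = r^2 mod 31 = 20^2 = 28
  -> B = 28
s = B^a = 28^19 mod 31  (bits of 19 = 10011)
  bit 0 = 1: r = r^2 * 28 mod 31 = 1^2 * 28 = 1*28 = 28
  bit 1 = 0: r = r^2 mod 31 = 28^2 = 9
  bit 2 = 0: r = r^2 mod 31 = 9^2 = 19
  bit 3 = 1: r = r^2 * 28 mod 31 = 19^2 * 28 = 20*28 = 2
  bit 4 = 1: r = r^2 * 28 mod 31 = 2^2 * 28 = 4*28 = 19
  -> s = B^a = 19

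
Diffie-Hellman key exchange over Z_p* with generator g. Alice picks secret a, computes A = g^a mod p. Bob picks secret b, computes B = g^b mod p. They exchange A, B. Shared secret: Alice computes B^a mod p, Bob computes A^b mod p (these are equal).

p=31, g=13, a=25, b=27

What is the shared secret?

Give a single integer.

Answer: 30

Derivation:
A = 13^25 mod 31  (bits of 25 = 11001)
  bit 0 = 1: r = r^2 * 13 mod 31 = 1^2 * 13 = 1*13 = 13
  bit 1 = 1: r = r^2 * 13 mod 31 = 13^2 * 13 = 14*13 = 27
  bit 2 = 0: r = r^2 mod 31 = 27^2 = 16
  bit 3 = 0: r = r^2 mod 31 = 16^2 = 8
  bit 4 = 1: r = r^2 * 13 mod 31 = 8^2 * 13 = 2*13 = 26
  -> A = 26
B = 13^27 mod 31  (bits of 27 = 11011)
  bit 0 = 1: r = r^2 * 13 mod 31 = 1^2 * 13 = 1*13 = 13
  bit 1 = 1: r = r^2 * 13 mod 31 = 13^2 * 13 = 14*13 = 27
  bit 2 = 0: r = r^2 mod 31 = 27^2 = 16
  bit 3 = 1: r = r^2 * 13 mod 31 = 16^2 * 13 = 8*13 = 11
  bit 4 = 1: r = r^2 * 13 mod 31 = 11^2 * 13 = 28*13 = 23
  -> B = 23
s = B^a = 23^25 mod 31  (bits of 25 = 11001)
  bit 0 = 1: r = r^2 * 23 mod 31 = 1^2 * 23 = 1*23 = 23
  bit 1 = 1: r = r^2 * 23 mod 31 = 23^2 * 23 = 2*23 = 15
  bit 2 = 0: r = r^2 mod 31 = 15^2 = 8
  bit 3 = 0: r = r^2 mod 31 = 8^2 = 2
  bit 4 = 1: r = r^2 * 23 mod 31 = 2^2 * 23 = 4*23 = 30
  -> s = B^a = 30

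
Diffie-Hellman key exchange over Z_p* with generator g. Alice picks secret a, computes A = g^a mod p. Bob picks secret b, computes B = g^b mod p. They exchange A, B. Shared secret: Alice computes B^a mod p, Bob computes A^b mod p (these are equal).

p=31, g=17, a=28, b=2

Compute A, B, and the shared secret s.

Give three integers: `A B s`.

Answer: 28 10 9

Derivation:
A = 17^28 mod 31  (bits of 28 = 11100)
  bit 0 = 1: r = r^2 * 17 mod 31 = 1^2 * 17 = 1*17 = 17
  bit 1 = 1: r = r^2 * 17 mod 31 = 17^2 * 17 = 10*17 = 15
  bit 2 = 1: r = r^2 * 17 mod 31 = 15^2 * 17 = 8*17 = 12
  bit 3 = 0: r = r^2 mod 31 = 12^2 = 20
  bit 4 = 0: r = r^2 mod 31 = 20^2 = 28
  -> A = 28
B = 17^2 mod 31  (bits of 2 = 10)
  bit 0 = 1: r = r^2 * 17 mod 31 = 1^2 * 17 = 1*17 = 17
  bit 1 = 0: r = r^2 mod 31 = 17^2 = 10
  -> B = 10
s = B^a = 10^28 mod 31  (bits of 28 = 11100)
  bit 0 = 1: r = r^2 * 10 mod 31 = 1^2 * 10 = 1*10 = 10
  bit 1 = 1: r = r^2 * 10 mod 31 = 10^2 * 10 = 7*10 = 8
  bit 2 = 1: r = r^2 * 10 mod 31 = 8^2 * 10 = 2*10 = 20
  bit 3 = 0: r = r^2 mod 31 = 20^2 = 28
  bit 4 = 0: r = r^2 mod 31 = 28^2 = 9
  -> s = B^a = 9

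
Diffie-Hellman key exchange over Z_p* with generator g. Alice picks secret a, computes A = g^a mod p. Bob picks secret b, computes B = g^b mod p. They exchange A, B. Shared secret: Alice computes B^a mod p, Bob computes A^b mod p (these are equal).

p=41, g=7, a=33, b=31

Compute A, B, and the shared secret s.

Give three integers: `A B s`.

A = 7^33 mod 41  (bits of 33 = 100001)
  bit 0 = 1: r = r^2 * 7 mod 41 = 1^2 * 7 = 1*7 = 7
  bit 1 = 0: r = r^2 mod 41 = 7^2 = 8
  bit 2 = 0: r = r^2 mod 41 = 8^2 = 23
  bit 3 = 0: r = r^2 mod 41 = 23^2 = 37
  bit 4 = 0: r = r^2 mod 41 = 37^2 = 16
  bit 5 = 1: r = r^2 * 7 mod 41 = 16^2 * 7 = 10*7 = 29
  -> A = 29
B = 7^31 mod 41  (bits of 31 = 11111)
  bit 0 = 1: r = r^2 * 7 mod 41 = 1^2 * 7 = 1*7 = 7
  bit 1 = 1: r = r^2 * 7 mod 41 = 7^2 * 7 = 8*7 = 15
  bit 2 = 1: r = r^2 * 7 mod 41 = 15^2 * 7 = 20*7 = 17
  bit 3 = 1: r = r^2 * 7 mod 41 = 17^2 * 7 = 2*7 = 14
  bit 4 = 1: r = r^2 * 7 mod 41 = 14^2 * 7 = 32*7 = 19
  -> B = 19
s = B^a = 19^33 mod 41  (bits of 33 = 100001)
  bit 0 = 1: r = r^2 * 19 mod 41 = 1^2 * 19 = 1*19 = 19
  bit 1 = 0: r = r^2 mod 41 = 19^2 = 33
  bit 2 = 0: r = r^2 mod 41 = 33^2 = 23
  bit 3 = 0: r = r^2 mod 41 = 23^2 = 37
  bit 4 = 0: r = r^2 mod 41 = 37^2 = 16
  bit 5 = 1: r = r^2 * 19 mod 41 = 16^2 * 19 = 10*19 = 26
  -> s = B^a = 26

Answer: 29 19 26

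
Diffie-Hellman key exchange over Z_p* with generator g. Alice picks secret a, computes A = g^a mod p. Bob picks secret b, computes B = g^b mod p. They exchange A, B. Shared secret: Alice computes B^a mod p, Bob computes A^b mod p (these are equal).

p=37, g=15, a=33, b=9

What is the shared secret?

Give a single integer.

Answer: 31

Derivation:
A = 15^33 mod 37  (bits of 33 = 100001)
  bit 0 = 1: r = r^2 * 15 mod 37 = 1^2 * 15 = 1*15 = 15
  bit 1 = 0: r = r^2 mod 37 = 15^2 = 3
  bit 2 = 0: r = r^2 mod 37 = 3^2 = 9
  bit 3 = 0: r = r^2 mod 37 = 9^2 = 7
  bit 4 = 0: r = r^2 mod 37 = 7^2 = 12
  bit 5 = 1: r = r^2 * 15 mod 37 = 12^2 * 15 = 33*15 = 14
  -> A = 14
B = 15^9 mod 37  (bits of 9 = 1001)
  bit 0 = 1: r = r^2 * 15 mod 37 = 1^2 * 15 = 1*15 = 15
  bit 1 = 0: r = r^2 mod 37 = 15^2 = 3
  bit 2 = 0: r = r^2 mod 37 = 3^2 = 9
  bit 3 = 1: r = r^2 * 15 mod 37 = 9^2 * 15 = 7*15 = 31
  -> B = 31
s = B^a = 31^33 mod 37  (bits of 33 = 100001)
  bit 0 = 1: r = r^2 * 31 mod 37 = 1^2 * 31 = 1*31 = 31
  bit 1 = 0: r = r^2 mod 37 = 31^2 = 36
  bit 2 = 0: r = r^2 mod 37 = 36^2 = 1
  bit 3 = 0: r = r^2 mod 37 = 1^2 = 1
  bit 4 = 0: r = r^2 mod 37 = 1^2 = 1
  bit 5 = 1: r = r^2 * 31 mod 37 = 1^2 * 31 = 1*31 = 31
  -> s = B^a = 31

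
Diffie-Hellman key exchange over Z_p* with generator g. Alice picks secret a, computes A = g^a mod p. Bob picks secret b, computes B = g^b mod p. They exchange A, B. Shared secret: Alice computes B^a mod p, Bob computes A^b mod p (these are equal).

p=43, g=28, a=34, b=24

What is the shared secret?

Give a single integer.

Answer: 41

Derivation:
A = 28^34 mod 43  (bits of 34 = 100010)
  bit 0 = 1: r = r^2 * 28 mod 43 = 1^2 * 28 = 1*28 = 28
  bit 1 = 0: r = r^2 mod 43 = 28^2 = 10
  bit 2 = 0: r = r^2 mod 43 = 10^2 = 14
  bit 3 = 0: r = r^2 mod 43 = 14^2 = 24
  bit 4 = 1: r = r^2 * 28 mod 43 = 24^2 * 28 = 17*28 = 3
  bit 5 = 0: r = r^2 mod 43 = 3^2 = 9
  -> A = 9
B = 28^24 mod 43  (bits of 24 = 11000)
  bit 0 = 1: r = r^2 * 28 mod 43 = 1^2 * 28 = 1*28 = 28
  bit 1 = 1: r = r^2 * 28 mod 43 = 28^2 * 28 = 10*28 = 22
  bit 2 = 0: r = r^2 mod 43 = 22^2 = 11
  bit 3 = 0: r = r^2 mod 43 = 11^2 = 35
  bit 4 = 0: r = r^2 mod 43 = 35^2 = 21
  -> B = 21
s = B^a = 21^34 mod 43  (bits of 34 = 100010)
  bit 0 = 1: r = r^2 * 21 mod 43 = 1^2 * 21 = 1*21 = 21
  bit 1 = 0: r = r^2 mod 43 = 21^2 = 11
  bit 2 = 0: r = r^2 mod 43 = 11^2 = 35
  bit 3 = 0: r = r^2 mod 43 = 35^2 = 21
  bit 4 = 1: r = r^2 * 21 mod 43 = 21^2 * 21 = 11*21 = 16
  bit 5 = 0: r = r^2 mod 43 = 16^2 = 41
  -> s = B^a = 41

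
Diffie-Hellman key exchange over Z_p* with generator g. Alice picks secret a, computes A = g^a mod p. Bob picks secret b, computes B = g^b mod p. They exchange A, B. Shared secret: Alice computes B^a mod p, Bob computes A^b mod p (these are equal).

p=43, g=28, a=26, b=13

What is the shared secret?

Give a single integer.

A = 28^26 mod 43  (bits of 26 = 11010)
  bit 0 = 1: r = r^2 * 28 mod 43 = 1^2 * 28 = 1*28 = 28
  bit 1 = 1: r = r^2 * 28 mod 43 = 28^2 * 28 = 10*28 = 22
  bit 2 = 0: r = r^2 mod 43 = 22^2 = 11
  bit 3 = 1: r = r^2 * 28 mod 43 = 11^2 * 28 = 35*28 = 34
  bit 4 = 0: r = r^2 mod 43 = 34^2 = 38
  -> A = 38
B = 28^13 mod 43  (bits of 13 = 1101)
  bit 0 = 1: r = r^2 * 28 mod 43 = 1^2 * 28 = 1*28 = 28
  bit 1 = 1: r = r^2 * 28 mod 43 = 28^2 * 28 = 10*28 = 22
  bit 2 = 0: r = r^2 mod 43 = 22^2 = 11
  bit 3 = 1: r = r^2 * 28 mod 43 = 11^2 * 28 = 35*28 = 34
  -> B = 34
s = B^a = 34^26 mod 43  (bits of 26 = 11010)
  bit 0 = 1: r = r^2 * 34 mod 43 = 1^2 * 34 = 1*34 = 34
  bit 1 = 1: r = r^2 * 34 mod 43 = 34^2 * 34 = 38*34 = 2
  bit 2 = 0: r = r^2 mod 43 = 2^2 = 4
  bit 3 = 1: r = r^2 * 34 mod 43 = 4^2 * 34 = 16*34 = 28
  bit 4 = 0: r = r^2 mod 43 = 28^2 = 10
  -> s = B^a = 10

Answer: 10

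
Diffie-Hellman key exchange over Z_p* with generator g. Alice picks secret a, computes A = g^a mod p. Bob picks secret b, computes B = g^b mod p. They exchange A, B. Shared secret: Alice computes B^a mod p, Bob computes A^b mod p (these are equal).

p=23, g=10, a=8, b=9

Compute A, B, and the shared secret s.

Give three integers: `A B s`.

Answer: 2 20 6

Derivation:
A = 10^8 mod 23  (bits of 8 = 1000)
  bit 0 = 1: r = r^2 * 10 mod 23 = 1^2 * 10 = 1*10 = 10
  bit 1 = 0: r = r^2 mod 23 = 10^2 = 8
  bit 2 = 0: r = r^2 mod 23 = 8^2 = 18
  bit 3 = 0: r = r^2 mod 23 = 18^2 = 2
  -> A = 2
B = 10^9 mod 23  (bits of 9 = 1001)
  bit 0 = 1: r = r^2 * 10 mod 23 = 1^2 * 10 = 1*10 = 10
  bit 1 = 0: r = r^2 mod 23 = 10^2 = 8
  bit 2 = 0: r = r^2 mod 23 = 8^2 = 18
  bit 3 = 1: r = r^2 * 10 mod 23 = 18^2 * 10 = 2*10 = 20
  -> B = 20
s = B^a = 20^8 mod 23  (bits of 8 = 1000)
  bit 0 = 1: r = r^2 * 20 mod 23 = 1^2 * 20 = 1*20 = 20
  bit 1 = 0: r = r^2 mod 23 = 20^2 = 9
  bit 2 = 0: r = r^2 mod 23 = 9^2 = 12
  bit 3 = 0: r = r^2 mod 23 = 12^2 = 6
  -> s = B^a = 6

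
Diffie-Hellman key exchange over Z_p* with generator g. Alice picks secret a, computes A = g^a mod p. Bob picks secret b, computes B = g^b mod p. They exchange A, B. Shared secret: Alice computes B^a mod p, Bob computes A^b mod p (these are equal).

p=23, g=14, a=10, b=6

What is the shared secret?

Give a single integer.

Answer: 8

Derivation:
A = 14^10 mod 23  (bits of 10 = 1010)
  bit 0 = 1: r = r^2 * 14 mod 23 = 1^2 * 14 = 1*14 = 14
  bit 1 = 0: r = r^2 mod 23 = 14^2 = 12
  bit 2 = 1: r = r^2 * 14 mod 23 = 12^2 * 14 = 6*14 = 15
  bit 3 = 0: r = r^2 mod 23 = 15^2 = 18
  -> A = 18
B = 14^6 mod 23  (bits of 6 = 110)
  bit 0 = 1: r = r^2 * 14 mod 23 = 1^2 * 14 = 1*14 = 14
  bit 1 = 1: r = r^2 * 14 mod 23 = 14^2 * 14 = 12*14 = 7
  bit 2 = 0: r = r^2 mod 23 = 7^2 = 3
  -> B = 3
s = B^a = 3^10 mod 23  (bits of 10 = 1010)
  bit 0 = 1: r = r^2 * 3 mod 23 = 1^2 * 3 = 1*3 = 3
  bit 1 = 0: r = r^2 mod 23 = 3^2 = 9
  bit 2 = 1: r = r^2 * 3 mod 23 = 9^2 * 3 = 12*3 = 13
  bit 3 = 0: r = r^2 mod 23 = 13^2 = 8
  -> s = B^a = 8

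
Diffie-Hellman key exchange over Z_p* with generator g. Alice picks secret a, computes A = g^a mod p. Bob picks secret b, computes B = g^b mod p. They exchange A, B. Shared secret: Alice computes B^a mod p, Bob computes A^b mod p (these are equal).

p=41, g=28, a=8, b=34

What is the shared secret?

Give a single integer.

Answer: 37

Derivation:
A = 28^8 mod 41  (bits of 8 = 1000)
  bit 0 = 1: r = r^2 * 28 mod 41 = 1^2 * 28 = 1*28 = 28
  bit 1 = 0: r = r^2 mod 41 = 28^2 = 5
  bit 2 = 0: r = r^2 mod 41 = 5^2 = 25
  bit 3 = 0: r = r^2 mod 41 = 25^2 = 10
  -> A = 10
B = 28^34 mod 41  (bits of 34 = 100010)
  bit 0 = 1: r = r^2 * 28 mod 41 = 1^2 * 28 = 1*28 = 28
  bit 1 = 0: r = r^2 mod 41 = 28^2 = 5
  bit 2 = 0: r = r^2 mod 41 = 5^2 = 25
  bit 3 = 0: r = r^2 mod 41 = 25^2 = 10
  bit 4 = 1: r = r^2 * 28 mod 41 = 10^2 * 28 = 18*28 = 12
  bit 5 = 0: r = r^2 mod 41 = 12^2 = 21
  -> B = 21
s = B^a = 21^8 mod 41  (bits of 8 = 1000)
  bit 0 = 1: r = r^2 * 21 mod 41 = 1^2 * 21 = 1*21 = 21
  bit 1 = 0: r = r^2 mod 41 = 21^2 = 31
  bit 2 = 0: r = r^2 mod 41 = 31^2 = 18
  bit 3 = 0: r = r^2 mod 41 = 18^2 = 37
  -> s = B^a = 37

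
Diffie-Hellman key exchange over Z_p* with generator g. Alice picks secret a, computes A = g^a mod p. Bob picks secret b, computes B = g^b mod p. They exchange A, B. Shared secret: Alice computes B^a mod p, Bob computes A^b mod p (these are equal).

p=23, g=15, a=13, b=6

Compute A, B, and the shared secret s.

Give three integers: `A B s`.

Answer: 5 13 8

Derivation:
A = 15^13 mod 23  (bits of 13 = 1101)
  bit 0 = 1: r = r^2 * 15 mod 23 = 1^2 * 15 = 1*15 = 15
  bit 1 = 1: r = r^2 * 15 mod 23 = 15^2 * 15 = 18*15 = 17
  bit 2 = 0: r = r^2 mod 23 = 17^2 = 13
  bit 3 = 1: r = r^2 * 15 mod 23 = 13^2 * 15 = 8*15 = 5
  -> A = 5
B = 15^6 mod 23  (bits of 6 = 110)
  bit 0 = 1: r = r^2 * 15 mod 23 = 1^2 * 15 = 1*15 = 15
  bit 1 = 1: r = r^2 * 15 mod 23 = 15^2 * 15 = 18*15 = 17
  bit 2 = 0: r = r^2 mod 23 = 17^2 = 13
  -> B = 13
s = B^a = 13^13 mod 23  (bits of 13 = 1101)
  bit 0 = 1: r = r^2 * 13 mod 23 = 1^2 * 13 = 1*13 = 13
  bit 1 = 1: r = r^2 * 13 mod 23 = 13^2 * 13 = 8*13 = 12
  bit 2 = 0: r = r^2 mod 23 = 12^2 = 6
  bit 3 = 1: r = r^2 * 13 mod 23 = 6^2 * 13 = 13*13 = 8
  -> s = B^a = 8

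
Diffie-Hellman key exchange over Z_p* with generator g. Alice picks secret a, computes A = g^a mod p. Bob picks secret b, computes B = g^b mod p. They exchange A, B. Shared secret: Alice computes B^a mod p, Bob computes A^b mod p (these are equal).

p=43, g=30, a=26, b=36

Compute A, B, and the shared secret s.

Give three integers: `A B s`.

A = 30^26 mod 43  (bits of 26 = 11010)
  bit 0 = 1: r = r^2 * 30 mod 43 = 1^2 * 30 = 1*30 = 30
  bit 1 = 1: r = r^2 * 30 mod 43 = 30^2 * 30 = 40*30 = 39
  bit 2 = 0: r = r^2 mod 43 = 39^2 = 16
  bit 3 = 1: r = r^2 * 30 mod 43 = 16^2 * 30 = 41*30 = 26
  bit 4 = 0: r = r^2 mod 43 = 26^2 = 31
  -> A = 31
B = 30^36 mod 43  (bits of 36 = 100100)
  bit 0 = 1: r = r^2 * 30 mod 43 = 1^2 * 30 = 1*30 = 30
  bit 1 = 0: r = r^2 mod 43 = 30^2 = 40
  bit 2 = 0: r = r^2 mod 43 = 40^2 = 9
  bit 3 = 1: r = r^2 * 30 mod 43 = 9^2 * 30 = 38*30 = 22
  bit 4 = 0: r = r^2 mod 43 = 22^2 = 11
  bit 5 = 0: r = r^2 mod 43 = 11^2 = 35
  -> B = 35
s = B^a = 35^26 mod 43  (bits of 26 = 11010)
  bit 0 = 1: r = r^2 * 35 mod 43 = 1^2 * 35 = 1*35 = 35
  bit 1 = 1: r = r^2 * 35 mod 43 = 35^2 * 35 = 21*35 = 4
  bit 2 = 0: r = r^2 mod 43 = 4^2 = 16
  bit 3 = 1: r = r^2 * 35 mod 43 = 16^2 * 35 = 41*35 = 16
  bit 4 = 0: r = r^2 mod 43 = 16^2 = 41
  -> s = B^a = 41

Answer: 31 35 41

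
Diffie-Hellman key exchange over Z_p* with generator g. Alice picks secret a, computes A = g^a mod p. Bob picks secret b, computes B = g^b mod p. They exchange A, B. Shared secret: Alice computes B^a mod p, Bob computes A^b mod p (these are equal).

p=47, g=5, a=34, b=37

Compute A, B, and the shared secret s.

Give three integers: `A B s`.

A = 5^34 mod 47  (bits of 34 = 100010)
  bit 0 = 1: r = r^2 * 5 mod 47 = 1^2 * 5 = 1*5 = 5
  bit 1 = 0: r = r^2 mod 47 = 5^2 = 25
  bit 2 = 0: r = r^2 mod 47 = 25^2 = 14
  bit 3 = 0: r = r^2 mod 47 = 14^2 = 8
  bit 4 = 1: r = r^2 * 5 mod 47 = 8^2 * 5 = 17*5 = 38
  bit 5 = 0: r = r^2 mod 47 = 38^2 = 34
  -> A = 34
B = 5^37 mod 47  (bits of 37 = 100101)
  bit 0 = 1: r = r^2 * 5 mod 47 = 1^2 * 5 = 1*5 = 5
  bit 1 = 0: r = r^2 mod 47 = 5^2 = 25
  bit 2 = 0: r = r^2 mod 47 = 25^2 = 14
  bit 3 = 1: r = r^2 * 5 mod 47 = 14^2 * 5 = 8*5 = 40
  bit 4 = 0: r = r^2 mod 47 = 40^2 = 2
  bit 5 = 1: r = r^2 * 5 mod 47 = 2^2 * 5 = 4*5 = 20
  -> B = 20
s = B^a = 20^34 mod 47  (bits of 34 = 100010)
  bit 0 = 1: r = r^2 * 20 mod 47 = 1^2 * 20 = 1*20 = 20
  bit 1 = 0: r = r^2 mod 47 = 20^2 = 24
  bit 2 = 0: r = r^2 mod 47 = 24^2 = 12
  bit 3 = 0: r = r^2 mod 47 = 12^2 = 3
  bit 4 = 1: r = r^2 * 20 mod 47 = 3^2 * 20 = 9*20 = 39
  bit 5 = 0: r = r^2 mod 47 = 39^2 = 17
  -> s = B^a = 17

Answer: 34 20 17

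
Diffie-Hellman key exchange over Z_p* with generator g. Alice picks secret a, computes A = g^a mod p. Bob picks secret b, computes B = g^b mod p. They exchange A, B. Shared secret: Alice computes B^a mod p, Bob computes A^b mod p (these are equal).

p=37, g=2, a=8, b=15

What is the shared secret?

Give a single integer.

A = 2^8 mod 37  (bits of 8 = 1000)
  bit 0 = 1: r = r^2 * 2 mod 37 = 1^2 * 2 = 1*2 = 2
  bit 1 = 0: r = r^2 mod 37 = 2^2 = 4
  bit 2 = 0: r = r^2 mod 37 = 4^2 = 16
  bit 3 = 0: r = r^2 mod 37 = 16^2 = 34
  -> A = 34
B = 2^15 mod 37  (bits of 15 = 1111)
  bit 0 = 1: r = r^2 * 2 mod 37 = 1^2 * 2 = 1*2 = 2
  bit 1 = 1: r = r^2 * 2 mod 37 = 2^2 * 2 = 4*2 = 8
  bit 2 = 1: r = r^2 * 2 mod 37 = 8^2 * 2 = 27*2 = 17
  bit 3 = 1: r = r^2 * 2 mod 37 = 17^2 * 2 = 30*2 = 23
  -> B = 23
s = B^a = 23^8 mod 37  (bits of 8 = 1000)
  bit 0 = 1: r = r^2 * 23 mod 37 = 1^2 * 23 = 1*23 = 23
  bit 1 = 0: r = r^2 mod 37 = 23^2 = 11
  bit 2 = 0: r = r^2 mod 37 = 11^2 = 10
  bit 3 = 0: r = r^2 mod 37 = 10^2 = 26
  -> s = B^a = 26

Answer: 26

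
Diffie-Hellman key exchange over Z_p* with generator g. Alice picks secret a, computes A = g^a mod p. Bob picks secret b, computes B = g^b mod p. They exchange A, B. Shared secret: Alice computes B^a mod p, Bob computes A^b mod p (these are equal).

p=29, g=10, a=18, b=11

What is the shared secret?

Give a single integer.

Answer: 13

Derivation:
A = 10^18 mod 29  (bits of 18 = 10010)
  bit 0 = 1: r = r^2 * 10 mod 29 = 1^2 * 10 = 1*10 = 10
  bit 1 = 0: r = r^2 mod 29 = 10^2 = 13
  bit 2 = 0: r = r^2 mod 29 = 13^2 = 24
  bit 3 = 1: r = r^2 * 10 mod 29 = 24^2 * 10 = 25*10 = 18
  bit 4 = 0: r = r^2 mod 29 = 18^2 = 5
  -> A = 5
B = 10^11 mod 29  (bits of 11 = 1011)
  bit 0 = 1: r = r^2 * 10 mod 29 = 1^2 * 10 = 1*10 = 10
  bit 1 = 0: r = r^2 mod 29 = 10^2 = 13
  bit 2 = 1: r = r^2 * 10 mod 29 = 13^2 * 10 = 24*10 = 8
  bit 3 = 1: r = r^2 * 10 mod 29 = 8^2 * 10 = 6*10 = 2
  -> B = 2
s = B^a = 2^18 mod 29  (bits of 18 = 10010)
  bit 0 = 1: r = r^2 * 2 mod 29 = 1^2 * 2 = 1*2 = 2
  bit 1 = 0: r = r^2 mod 29 = 2^2 = 4
  bit 2 = 0: r = r^2 mod 29 = 4^2 = 16
  bit 3 = 1: r = r^2 * 2 mod 29 = 16^2 * 2 = 24*2 = 19
  bit 4 = 0: r = r^2 mod 29 = 19^2 = 13
  -> s = B^a = 13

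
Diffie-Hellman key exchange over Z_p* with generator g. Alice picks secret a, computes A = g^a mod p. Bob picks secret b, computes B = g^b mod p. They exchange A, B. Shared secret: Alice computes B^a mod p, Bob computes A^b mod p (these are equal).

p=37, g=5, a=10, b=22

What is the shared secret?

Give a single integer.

A = 5^10 mod 37  (bits of 10 = 1010)
  bit 0 = 1: r = r^2 * 5 mod 37 = 1^2 * 5 = 1*5 = 5
  bit 1 = 0: r = r^2 mod 37 = 5^2 = 25
  bit 2 = 1: r = r^2 * 5 mod 37 = 25^2 * 5 = 33*5 = 17
  bit 3 = 0: r = r^2 mod 37 = 17^2 = 30
  -> A = 30
B = 5^22 mod 37  (bits of 22 = 10110)
  bit 0 = 1: r = r^2 * 5 mod 37 = 1^2 * 5 = 1*5 = 5
  bit 1 = 0: r = r^2 mod 37 = 5^2 = 25
  bit 2 = 1: r = r^2 * 5 mod 37 = 25^2 * 5 = 33*5 = 17
  bit 3 = 1: r = r^2 * 5 mod 37 = 17^2 * 5 = 30*5 = 2
  bit 4 = 0: r = r^2 mod 37 = 2^2 = 4
  -> B = 4
s = B^a = 4^10 mod 37  (bits of 10 = 1010)
  bit 0 = 1: r = r^2 * 4 mod 37 = 1^2 * 4 = 1*4 = 4
  bit 1 = 0: r = r^2 mod 37 = 4^2 = 16
  bit 2 = 1: r = r^2 * 4 mod 37 = 16^2 * 4 = 34*4 = 25
  bit 3 = 0: r = r^2 mod 37 = 25^2 = 33
  -> s = B^a = 33

Answer: 33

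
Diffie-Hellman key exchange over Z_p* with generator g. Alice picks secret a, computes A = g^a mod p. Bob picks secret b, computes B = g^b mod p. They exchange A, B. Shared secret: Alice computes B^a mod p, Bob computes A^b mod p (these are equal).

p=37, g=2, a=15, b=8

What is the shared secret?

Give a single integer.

Answer: 26

Derivation:
A = 2^15 mod 37  (bits of 15 = 1111)
  bit 0 = 1: r = r^2 * 2 mod 37 = 1^2 * 2 = 1*2 = 2
  bit 1 = 1: r = r^2 * 2 mod 37 = 2^2 * 2 = 4*2 = 8
  bit 2 = 1: r = r^2 * 2 mod 37 = 8^2 * 2 = 27*2 = 17
  bit 3 = 1: r = r^2 * 2 mod 37 = 17^2 * 2 = 30*2 = 23
  -> A = 23
B = 2^8 mod 37  (bits of 8 = 1000)
  bit 0 = 1: r = r^2 * 2 mod 37 = 1^2 * 2 = 1*2 = 2
  bit 1 = 0: r = r^2 mod 37 = 2^2 = 4
  bit 2 = 0: r = r^2 mod 37 = 4^2 = 16
  bit 3 = 0: r = r^2 mod 37 = 16^2 = 34
  -> B = 34
s = B^a = 34^15 mod 37  (bits of 15 = 1111)
  bit 0 = 1: r = r^2 * 34 mod 37 = 1^2 * 34 = 1*34 = 34
  bit 1 = 1: r = r^2 * 34 mod 37 = 34^2 * 34 = 9*34 = 10
  bit 2 = 1: r = r^2 * 34 mod 37 = 10^2 * 34 = 26*34 = 33
  bit 3 = 1: r = r^2 * 34 mod 37 = 33^2 * 34 = 16*34 = 26
  -> s = B^a = 26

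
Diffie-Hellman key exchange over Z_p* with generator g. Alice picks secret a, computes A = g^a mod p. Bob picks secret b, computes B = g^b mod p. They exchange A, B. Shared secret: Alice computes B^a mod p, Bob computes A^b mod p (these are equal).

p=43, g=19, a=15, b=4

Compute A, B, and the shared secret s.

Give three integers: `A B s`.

A = 19^15 mod 43  (bits of 15 = 1111)
  bit 0 = 1: r = r^2 * 19 mod 43 = 1^2 * 19 = 1*19 = 19
  bit 1 = 1: r = r^2 * 19 mod 43 = 19^2 * 19 = 17*19 = 22
  bit 2 = 1: r = r^2 * 19 mod 43 = 22^2 * 19 = 11*19 = 37
  bit 3 = 1: r = r^2 * 19 mod 43 = 37^2 * 19 = 36*19 = 39
  -> A = 39
B = 19^4 mod 43  (bits of 4 = 100)
  bit 0 = 1: r = r^2 * 19 mod 43 = 1^2 * 19 = 1*19 = 19
  bit 1 = 0: r = r^2 mod 43 = 19^2 = 17
  bit 2 = 0: r = r^2 mod 43 = 17^2 = 31
  -> B = 31
s = B^a = 31^15 mod 43  (bits of 15 = 1111)
  bit 0 = 1: r = r^2 * 31 mod 43 = 1^2 * 31 = 1*31 = 31
  bit 1 = 1: r = r^2 * 31 mod 43 = 31^2 * 31 = 15*31 = 35
  bit 2 = 1: r = r^2 * 31 mod 43 = 35^2 * 31 = 21*31 = 6
  bit 3 = 1: r = r^2 * 31 mod 43 = 6^2 * 31 = 36*31 = 41
  -> s = B^a = 41

Answer: 39 31 41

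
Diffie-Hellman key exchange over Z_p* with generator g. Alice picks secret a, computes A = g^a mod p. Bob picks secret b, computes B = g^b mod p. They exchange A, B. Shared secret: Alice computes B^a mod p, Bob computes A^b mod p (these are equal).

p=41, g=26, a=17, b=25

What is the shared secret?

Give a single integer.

Answer: 14

Derivation:
A = 26^17 mod 41  (bits of 17 = 10001)
  bit 0 = 1: r = r^2 * 26 mod 41 = 1^2 * 26 = 1*26 = 26
  bit 1 = 0: r = r^2 mod 41 = 26^2 = 20
  bit 2 = 0: r = r^2 mod 41 = 20^2 = 31
  bit 3 = 0: r = r^2 mod 41 = 31^2 = 18
  bit 4 = 1: r = r^2 * 26 mod 41 = 18^2 * 26 = 37*26 = 19
  -> A = 19
B = 26^25 mod 41  (bits of 25 = 11001)
  bit 0 = 1: r = r^2 * 26 mod 41 = 1^2 * 26 = 1*26 = 26
  bit 1 = 1: r = r^2 * 26 mod 41 = 26^2 * 26 = 20*26 = 28
  bit 2 = 0: r = r^2 mod 41 = 28^2 = 5
  bit 3 = 0: r = r^2 mod 41 = 5^2 = 25
  bit 4 = 1: r = r^2 * 26 mod 41 = 25^2 * 26 = 10*26 = 14
  -> B = 14
s = B^a = 14^17 mod 41  (bits of 17 = 10001)
  bit 0 = 1: r = r^2 * 14 mod 41 = 1^2 * 14 = 1*14 = 14
  bit 1 = 0: r = r^2 mod 41 = 14^2 = 32
  bit 2 = 0: r = r^2 mod 41 = 32^2 = 40
  bit 3 = 0: r = r^2 mod 41 = 40^2 = 1
  bit 4 = 1: r = r^2 * 14 mod 41 = 1^2 * 14 = 1*14 = 14
  -> s = B^a = 14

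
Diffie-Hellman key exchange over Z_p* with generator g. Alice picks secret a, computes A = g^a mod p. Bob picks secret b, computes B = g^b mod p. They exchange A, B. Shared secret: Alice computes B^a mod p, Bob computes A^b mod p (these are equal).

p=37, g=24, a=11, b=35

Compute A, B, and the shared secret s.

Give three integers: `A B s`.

A = 24^11 mod 37  (bits of 11 = 1011)
  bit 0 = 1: r = r^2 * 24 mod 37 = 1^2 * 24 = 1*24 = 24
  bit 1 = 0: r = r^2 mod 37 = 24^2 = 21
  bit 2 = 1: r = r^2 * 24 mod 37 = 21^2 * 24 = 34*24 = 2
  bit 3 = 1: r = r^2 * 24 mod 37 = 2^2 * 24 = 4*24 = 22
  -> A = 22
B = 24^35 mod 37  (bits of 35 = 100011)
  bit 0 = 1: r = r^2 * 24 mod 37 = 1^2 * 24 = 1*24 = 24
  bit 1 = 0: r = r^2 mod 37 = 24^2 = 21
  bit 2 = 0: r = r^2 mod 37 = 21^2 = 34
  bit 3 = 0: r = r^2 mod 37 = 34^2 = 9
  bit 4 = 1: r = r^2 * 24 mod 37 = 9^2 * 24 = 7*24 = 20
  bit 5 = 1: r = r^2 * 24 mod 37 = 20^2 * 24 = 30*24 = 17
  -> B = 17
s = B^a = 17^11 mod 37  (bits of 11 = 1011)
  bit 0 = 1: r = r^2 * 17 mod 37 = 1^2 * 17 = 1*17 = 17
  bit 1 = 0: r = r^2 mod 37 = 17^2 = 30
  bit 2 = 1: r = r^2 * 17 mod 37 = 30^2 * 17 = 12*17 = 19
  bit 3 = 1: r = r^2 * 17 mod 37 = 19^2 * 17 = 28*17 = 32
  -> s = B^a = 32

Answer: 22 17 32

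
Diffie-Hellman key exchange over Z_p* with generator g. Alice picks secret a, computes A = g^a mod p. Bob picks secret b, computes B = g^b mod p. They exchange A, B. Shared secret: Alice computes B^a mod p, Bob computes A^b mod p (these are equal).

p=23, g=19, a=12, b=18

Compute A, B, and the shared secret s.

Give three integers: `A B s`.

A = 19^12 mod 23  (bits of 12 = 1100)
  bit 0 = 1: r = r^2 * 19 mod 23 = 1^2 * 19 = 1*19 = 19
  bit 1 = 1: r = r^2 * 19 mod 23 = 19^2 * 19 = 16*19 = 5
  bit 2 = 0: r = r^2 mod 23 = 5^2 = 2
  bit 3 = 0: r = r^2 mod 23 = 2^2 = 4
  -> A = 4
B = 19^18 mod 23  (bits of 18 = 10010)
  bit 0 = 1: r = r^2 * 19 mod 23 = 1^2 * 19 = 1*19 = 19
  bit 1 = 0: r = r^2 mod 23 = 19^2 = 16
  bit 2 = 0: r = r^2 mod 23 = 16^2 = 3
  bit 3 = 1: r = r^2 * 19 mod 23 = 3^2 * 19 = 9*19 = 10
  bit 4 = 0: r = r^2 mod 23 = 10^2 = 8
  -> B = 8
s = B^a = 8^12 mod 23  (bits of 12 = 1100)
  bit 0 = 1: r = r^2 * 8 mod 23 = 1^2 * 8 = 1*8 = 8
  bit 1 = 1: r = r^2 * 8 mod 23 = 8^2 * 8 = 18*8 = 6
  bit 2 = 0: r = r^2 mod 23 = 6^2 = 13
  bit 3 = 0: r = r^2 mod 23 = 13^2 = 8
  -> s = B^a = 8

Answer: 4 8 8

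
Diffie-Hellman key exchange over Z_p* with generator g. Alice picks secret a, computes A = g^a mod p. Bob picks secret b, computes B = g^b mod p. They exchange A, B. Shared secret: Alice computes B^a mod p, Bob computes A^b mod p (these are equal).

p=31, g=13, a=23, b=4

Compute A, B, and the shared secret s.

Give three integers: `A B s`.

Answer: 24 10 14

Derivation:
A = 13^23 mod 31  (bits of 23 = 10111)
  bit 0 = 1: r = r^2 * 13 mod 31 = 1^2 * 13 = 1*13 = 13
  bit 1 = 0: r = r^2 mod 31 = 13^2 = 14
  bit 2 = 1: r = r^2 * 13 mod 31 = 14^2 * 13 = 10*13 = 6
  bit 3 = 1: r = r^2 * 13 mod 31 = 6^2 * 13 = 5*13 = 3
  bit 4 = 1: r = r^2 * 13 mod 31 = 3^2 * 13 = 9*13 = 24
  -> A = 24
B = 13^4 mod 31  (bits of 4 = 100)
  bit 0 = 1: r = r^2 * 13 mod 31 = 1^2 * 13 = 1*13 = 13
  bit 1 = 0: r = r^2 mod 31 = 13^2 = 14
  bit 2 = 0: r = r^2 mod 31 = 14^2 = 10
  -> B = 10
s = B^a = 10^23 mod 31  (bits of 23 = 10111)
  bit 0 = 1: r = r^2 * 10 mod 31 = 1^2 * 10 = 1*10 = 10
  bit 1 = 0: r = r^2 mod 31 = 10^2 = 7
  bit 2 = 1: r = r^2 * 10 mod 31 = 7^2 * 10 = 18*10 = 25
  bit 3 = 1: r = r^2 * 10 mod 31 = 25^2 * 10 = 5*10 = 19
  bit 4 = 1: r = r^2 * 10 mod 31 = 19^2 * 10 = 20*10 = 14
  -> s = B^a = 14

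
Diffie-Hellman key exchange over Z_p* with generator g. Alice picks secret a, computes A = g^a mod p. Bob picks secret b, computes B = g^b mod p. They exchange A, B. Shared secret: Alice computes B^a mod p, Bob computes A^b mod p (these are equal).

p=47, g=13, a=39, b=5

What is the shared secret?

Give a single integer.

Answer: 26

Derivation:
A = 13^39 mod 47  (bits of 39 = 100111)
  bit 0 = 1: r = r^2 * 13 mod 47 = 1^2 * 13 = 1*13 = 13
  bit 1 = 0: r = r^2 mod 47 = 13^2 = 28
  bit 2 = 0: r = r^2 mod 47 = 28^2 = 32
  bit 3 = 1: r = r^2 * 13 mod 47 = 32^2 * 13 = 37*13 = 11
  bit 4 = 1: r = r^2 * 13 mod 47 = 11^2 * 13 = 27*13 = 22
  bit 5 = 1: r = r^2 * 13 mod 47 = 22^2 * 13 = 14*13 = 41
  -> A = 41
B = 13^5 mod 47  (bits of 5 = 101)
  bit 0 = 1: r = r^2 * 13 mod 47 = 1^2 * 13 = 1*13 = 13
  bit 1 = 0: r = r^2 mod 47 = 13^2 = 28
  bit 2 = 1: r = r^2 * 13 mod 47 = 28^2 * 13 = 32*13 = 40
  -> B = 40
s = B^a = 40^39 mod 47  (bits of 39 = 100111)
  bit 0 = 1: r = r^2 * 40 mod 47 = 1^2 * 40 = 1*40 = 40
  bit 1 = 0: r = r^2 mod 47 = 40^2 = 2
  bit 2 = 0: r = r^2 mod 47 = 2^2 = 4
  bit 3 = 1: r = r^2 * 40 mod 47 = 4^2 * 40 = 16*40 = 29
  bit 4 = 1: r = r^2 * 40 mod 47 = 29^2 * 40 = 42*40 = 35
  bit 5 = 1: r = r^2 * 40 mod 47 = 35^2 * 40 = 3*40 = 26
  -> s = B^a = 26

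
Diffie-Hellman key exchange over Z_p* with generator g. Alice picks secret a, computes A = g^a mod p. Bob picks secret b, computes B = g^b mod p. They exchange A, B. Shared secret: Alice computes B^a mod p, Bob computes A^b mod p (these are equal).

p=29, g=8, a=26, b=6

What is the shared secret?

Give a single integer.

Answer: 23

Derivation:
A = 8^26 mod 29  (bits of 26 = 11010)
  bit 0 = 1: r = r^2 * 8 mod 29 = 1^2 * 8 = 1*8 = 8
  bit 1 = 1: r = r^2 * 8 mod 29 = 8^2 * 8 = 6*8 = 19
  bit 2 = 0: r = r^2 mod 29 = 19^2 = 13
  bit 3 = 1: r = r^2 * 8 mod 29 = 13^2 * 8 = 24*8 = 18
  bit 4 = 0: r = r^2 mod 29 = 18^2 = 5
  -> A = 5
B = 8^6 mod 29  (bits of 6 = 110)
  bit 0 = 1: r = r^2 * 8 mod 29 = 1^2 * 8 = 1*8 = 8
  bit 1 = 1: r = r^2 * 8 mod 29 = 8^2 * 8 = 6*8 = 19
  bit 2 = 0: r = r^2 mod 29 = 19^2 = 13
  -> B = 13
s = B^a = 13^26 mod 29  (bits of 26 = 11010)
  bit 0 = 1: r = r^2 * 13 mod 29 = 1^2 * 13 = 1*13 = 13
  bit 1 = 1: r = r^2 * 13 mod 29 = 13^2 * 13 = 24*13 = 22
  bit 2 = 0: r = r^2 mod 29 = 22^2 = 20
  bit 3 = 1: r = r^2 * 13 mod 29 = 20^2 * 13 = 23*13 = 9
  bit 4 = 0: r = r^2 mod 29 = 9^2 = 23
  -> s = B^a = 23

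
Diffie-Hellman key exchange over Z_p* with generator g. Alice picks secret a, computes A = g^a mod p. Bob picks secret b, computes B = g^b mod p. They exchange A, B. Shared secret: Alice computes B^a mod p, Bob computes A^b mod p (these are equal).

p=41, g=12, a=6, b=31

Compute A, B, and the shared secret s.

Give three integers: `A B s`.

Answer: 36 15 5

Derivation:
A = 12^6 mod 41  (bits of 6 = 110)
  bit 0 = 1: r = r^2 * 12 mod 41 = 1^2 * 12 = 1*12 = 12
  bit 1 = 1: r = r^2 * 12 mod 41 = 12^2 * 12 = 21*12 = 6
  bit 2 = 0: r = r^2 mod 41 = 6^2 = 36
  -> A = 36
B = 12^31 mod 41  (bits of 31 = 11111)
  bit 0 = 1: r = r^2 * 12 mod 41 = 1^2 * 12 = 1*12 = 12
  bit 1 = 1: r = r^2 * 12 mod 41 = 12^2 * 12 = 21*12 = 6
  bit 2 = 1: r = r^2 * 12 mod 41 = 6^2 * 12 = 36*12 = 22
  bit 3 = 1: r = r^2 * 12 mod 41 = 22^2 * 12 = 33*12 = 27
  bit 4 = 1: r = r^2 * 12 mod 41 = 27^2 * 12 = 32*12 = 15
  -> B = 15
s = B^a = 15^6 mod 41  (bits of 6 = 110)
  bit 0 = 1: r = r^2 * 15 mod 41 = 1^2 * 15 = 1*15 = 15
  bit 1 = 1: r = r^2 * 15 mod 41 = 15^2 * 15 = 20*15 = 13
  bit 2 = 0: r = r^2 mod 41 = 13^2 = 5
  -> s = B^a = 5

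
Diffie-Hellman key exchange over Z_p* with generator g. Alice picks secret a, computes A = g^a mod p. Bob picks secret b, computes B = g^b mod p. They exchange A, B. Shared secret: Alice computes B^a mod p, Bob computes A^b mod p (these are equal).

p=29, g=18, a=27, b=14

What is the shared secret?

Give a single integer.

A = 18^27 mod 29  (bits of 27 = 11011)
  bit 0 = 1: r = r^2 * 18 mod 29 = 1^2 * 18 = 1*18 = 18
  bit 1 = 1: r = r^2 * 18 mod 29 = 18^2 * 18 = 5*18 = 3
  bit 2 = 0: r = r^2 mod 29 = 3^2 = 9
  bit 3 = 1: r = r^2 * 18 mod 29 = 9^2 * 18 = 23*18 = 8
  bit 4 = 1: r = r^2 * 18 mod 29 = 8^2 * 18 = 6*18 = 21
  -> A = 21
B = 18^14 mod 29  (bits of 14 = 1110)
  bit 0 = 1: r = r^2 * 18 mod 29 = 1^2 * 18 = 1*18 = 18
  bit 1 = 1: r = r^2 * 18 mod 29 = 18^2 * 18 = 5*18 = 3
  bit 2 = 1: r = r^2 * 18 mod 29 = 3^2 * 18 = 9*18 = 17
  bit 3 = 0: r = r^2 mod 29 = 17^2 = 28
  -> B = 28
s = B^a = 28^27 mod 29  (bits of 27 = 11011)
  bit 0 = 1: r = r^2 * 28 mod 29 = 1^2 * 28 = 1*28 = 28
  bit 1 = 1: r = r^2 * 28 mod 29 = 28^2 * 28 = 1*28 = 28
  bit 2 = 0: r = r^2 mod 29 = 28^2 = 1
  bit 3 = 1: r = r^2 * 28 mod 29 = 1^2 * 28 = 1*28 = 28
  bit 4 = 1: r = r^2 * 28 mod 29 = 28^2 * 28 = 1*28 = 28
  -> s = B^a = 28

Answer: 28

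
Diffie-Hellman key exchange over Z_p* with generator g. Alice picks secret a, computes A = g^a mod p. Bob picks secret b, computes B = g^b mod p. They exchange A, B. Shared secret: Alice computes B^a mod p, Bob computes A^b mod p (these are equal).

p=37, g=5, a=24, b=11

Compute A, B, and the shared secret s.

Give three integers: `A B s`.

A = 5^24 mod 37  (bits of 24 = 11000)
  bit 0 = 1: r = r^2 * 5 mod 37 = 1^2 * 5 = 1*5 = 5
  bit 1 = 1: r = r^2 * 5 mod 37 = 5^2 * 5 = 25*5 = 14
  bit 2 = 0: r = r^2 mod 37 = 14^2 = 11
  bit 3 = 0: r = r^2 mod 37 = 11^2 = 10
  bit 4 = 0: r = r^2 mod 37 = 10^2 = 26
  -> A = 26
B = 5^11 mod 37  (bits of 11 = 1011)
  bit 0 = 1: r = r^2 * 5 mod 37 = 1^2 * 5 = 1*5 = 5
  bit 1 = 0: r = r^2 mod 37 = 5^2 = 25
  bit 2 = 1: r = r^2 * 5 mod 37 = 25^2 * 5 = 33*5 = 17
  bit 3 = 1: r = r^2 * 5 mod 37 = 17^2 * 5 = 30*5 = 2
  -> B = 2
s = B^a = 2^24 mod 37  (bits of 24 = 11000)
  bit 0 = 1: r = r^2 * 2 mod 37 = 1^2 * 2 = 1*2 = 2
  bit 1 = 1: r = r^2 * 2 mod 37 = 2^2 * 2 = 4*2 = 8
  bit 2 = 0: r = r^2 mod 37 = 8^2 = 27
  bit 3 = 0: r = r^2 mod 37 = 27^2 = 26
  bit 4 = 0: r = r^2 mod 37 = 26^2 = 10
  -> s = B^a = 10

Answer: 26 2 10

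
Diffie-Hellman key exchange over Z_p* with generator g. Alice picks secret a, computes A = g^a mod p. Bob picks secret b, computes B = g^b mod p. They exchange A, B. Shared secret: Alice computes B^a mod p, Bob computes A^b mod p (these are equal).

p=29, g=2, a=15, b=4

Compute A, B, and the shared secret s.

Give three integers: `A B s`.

A = 2^15 mod 29  (bits of 15 = 1111)
  bit 0 = 1: r = r^2 * 2 mod 29 = 1^2 * 2 = 1*2 = 2
  bit 1 = 1: r = r^2 * 2 mod 29 = 2^2 * 2 = 4*2 = 8
  bit 2 = 1: r = r^2 * 2 mod 29 = 8^2 * 2 = 6*2 = 12
  bit 3 = 1: r = r^2 * 2 mod 29 = 12^2 * 2 = 28*2 = 27
  -> A = 27
B = 2^4 mod 29  (bits of 4 = 100)
  bit 0 = 1: r = r^2 * 2 mod 29 = 1^2 * 2 = 1*2 = 2
  bit 1 = 0: r = r^2 mod 29 = 2^2 = 4
  bit 2 = 0: r = r^2 mod 29 = 4^2 = 16
  -> B = 16
s = B^a = 16^15 mod 29  (bits of 15 = 1111)
  bit 0 = 1: r = r^2 * 16 mod 29 = 1^2 * 16 = 1*16 = 16
  bit 1 = 1: r = r^2 * 16 mod 29 = 16^2 * 16 = 24*16 = 7
  bit 2 = 1: r = r^2 * 16 mod 29 = 7^2 * 16 = 20*16 = 1
  bit 3 = 1: r = r^2 * 16 mod 29 = 1^2 * 16 = 1*16 = 16
  -> s = B^a = 16

Answer: 27 16 16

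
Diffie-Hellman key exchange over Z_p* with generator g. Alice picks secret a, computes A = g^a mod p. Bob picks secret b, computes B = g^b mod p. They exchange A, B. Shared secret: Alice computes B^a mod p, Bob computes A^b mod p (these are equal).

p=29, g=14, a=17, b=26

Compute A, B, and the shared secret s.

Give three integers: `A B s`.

Answer: 11 4 6

Derivation:
A = 14^17 mod 29  (bits of 17 = 10001)
  bit 0 = 1: r = r^2 * 14 mod 29 = 1^2 * 14 = 1*14 = 14
  bit 1 = 0: r = r^2 mod 29 = 14^2 = 22
  bit 2 = 0: r = r^2 mod 29 = 22^2 = 20
  bit 3 = 0: r = r^2 mod 29 = 20^2 = 23
  bit 4 = 1: r = r^2 * 14 mod 29 = 23^2 * 14 = 7*14 = 11
  -> A = 11
B = 14^26 mod 29  (bits of 26 = 11010)
  bit 0 = 1: r = r^2 * 14 mod 29 = 1^2 * 14 = 1*14 = 14
  bit 1 = 1: r = r^2 * 14 mod 29 = 14^2 * 14 = 22*14 = 18
  bit 2 = 0: r = r^2 mod 29 = 18^2 = 5
  bit 3 = 1: r = r^2 * 14 mod 29 = 5^2 * 14 = 25*14 = 2
  bit 4 = 0: r = r^2 mod 29 = 2^2 = 4
  -> B = 4
s = B^a = 4^17 mod 29  (bits of 17 = 10001)
  bit 0 = 1: r = r^2 * 4 mod 29 = 1^2 * 4 = 1*4 = 4
  bit 1 = 0: r = r^2 mod 29 = 4^2 = 16
  bit 2 = 0: r = r^2 mod 29 = 16^2 = 24
  bit 3 = 0: r = r^2 mod 29 = 24^2 = 25
  bit 4 = 1: r = r^2 * 4 mod 29 = 25^2 * 4 = 16*4 = 6
  -> s = B^a = 6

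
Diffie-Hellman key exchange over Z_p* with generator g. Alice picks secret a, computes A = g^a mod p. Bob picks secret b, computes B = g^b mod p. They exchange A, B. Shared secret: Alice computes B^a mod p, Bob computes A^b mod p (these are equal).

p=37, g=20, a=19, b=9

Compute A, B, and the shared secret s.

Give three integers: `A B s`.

Answer: 17 31 6

Derivation:
A = 20^19 mod 37  (bits of 19 = 10011)
  bit 0 = 1: r = r^2 * 20 mod 37 = 1^2 * 20 = 1*20 = 20
  bit 1 = 0: r = r^2 mod 37 = 20^2 = 30
  bit 2 = 0: r = r^2 mod 37 = 30^2 = 12
  bit 3 = 1: r = r^2 * 20 mod 37 = 12^2 * 20 = 33*20 = 31
  bit 4 = 1: r = r^2 * 20 mod 37 = 31^2 * 20 = 36*20 = 17
  -> A = 17
B = 20^9 mod 37  (bits of 9 = 1001)
  bit 0 = 1: r = r^2 * 20 mod 37 = 1^2 * 20 = 1*20 = 20
  bit 1 = 0: r = r^2 mod 37 = 20^2 = 30
  bit 2 = 0: r = r^2 mod 37 = 30^2 = 12
  bit 3 = 1: r = r^2 * 20 mod 37 = 12^2 * 20 = 33*20 = 31
  -> B = 31
s = B^a = 31^19 mod 37  (bits of 19 = 10011)
  bit 0 = 1: r = r^2 * 31 mod 37 = 1^2 * 31 = 1*31 = 31
  bit 1 = 0: r = r^2 mod 37 = 31^2 = 36
  bit 2 = 0: r = r^2 mod 37 = 36^2 = 1
  bit 3 = 1: r = r^2 * 31 mod 37 = 1^2 * 31 = 1*31 = 31
  bit 4 = 1: r = r^2 * 31 mod 37 = 31^2 * 31 = 36*31 = 6
  -> s = B^a = 6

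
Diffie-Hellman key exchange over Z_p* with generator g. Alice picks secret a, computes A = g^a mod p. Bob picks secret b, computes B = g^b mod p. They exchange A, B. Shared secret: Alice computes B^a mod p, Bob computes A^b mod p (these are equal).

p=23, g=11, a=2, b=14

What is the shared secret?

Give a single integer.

Answer: 9

Derivation:
A = 11^2 mod 23  (bits of 2 = 10)
  bit 0 = 1: r = r^2 * 11 mod 23 = 1^2 * 11 = 1*11 = 11
  bit 1 = 0: r = r^2 mod 23 = 11^2 = 6
  -> A = 6
B = 11^14 mod 23  (bits of 14 = 1110)
  bit 0 = 1: r = r^2 * 11 mod 23 = 1^2 * 11 = 1*11 = 11
  bit 1 = 1: r = r^2 * 11 mod 23 = 11^2 * 11 = 6*11 = 20
  bit 2 = 1: r = r^2 * 11 mod 23 = 20^2 * 11 = 9*11 = 7
  bit 3 = 0: r = r^2 mod 23 = 7^2 = 3
  -> B = 3
s = B^a = 3^2 mod 23  (bits of 2 = 10)
  bit 0 = 1: r = r^2 * 3 mod 23 = 1^2 * 3 = 1*3 = 3
  bit 1 = 0: r = r^2 mod 23 = 3^2 = 9
  -> s = B^a = 9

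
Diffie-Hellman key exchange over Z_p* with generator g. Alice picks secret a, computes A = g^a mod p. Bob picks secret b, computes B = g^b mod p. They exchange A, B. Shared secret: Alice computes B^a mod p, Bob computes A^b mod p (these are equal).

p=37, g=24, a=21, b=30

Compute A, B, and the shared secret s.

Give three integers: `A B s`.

Answer: 14 27 36

Derivation:
A = 24^21 mod 37  (bits of 21 = 10101)
  bit 0 = 1: r = r^2 * 24 mod 37 = 1^2 * 24 = 1*24 = 24
  bit 1 = 0: r = r^2 mod 37 = 24^2 = 21
  bit 2 = 1: r = r^2 * 24 mod 37 = 21^2 * 24 = 34*24 = 2
  bit 3 = 0: r = r^2 mod 37 = 2^2 = 4
  bit 4 = 1: r = r^2 * 24 mod 37 = 4^2 * 24 = 16*24 = 14
  -> A = 14
B = 24^30 mod 37  (bits of 30 = 11110)
  bit 0 = 1: r = r^2 * 24 mod 37 = 1^2 * 24 = 1*24 = 24
  bit 1 = 1: r = r^2 * 24 mod 37 = 24^2 * 24 = 21*24 = 23
  bit 2 = 1: r = r^2 * 24 mod 37 = 23^2 * 24 = 11*24 = 5
  bit 3 = 1: r = r^2 * 24 mod 37 = 5^2 * 24 = 25*24 = 8
  bit 4 = 0: r = r^2 mod 37 = 8^2 = 27
  -> B = 27
s = B^a = 27^21 mod 37  (bits of 21 = 10101)
  bit 0 = 1: r = r^2 * 27 mod 37 = 1^2 * 27 = 1*27 = 27
  bit 1 = 0: r = r^2 mod 37 = 27^2 = 26
  bit 2 = 1: r = r^2 * 27 mod 37 = 26^2 * 27 = 10*27 = 11
  bit 3 = 0: r = r^2 mod 37 = 11^2 = 10
  bit 4 = 1: r = r^2 * 27 mod 37 = 10^2 * 27 = 26*27 = 36
  -> s = B^a = 36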